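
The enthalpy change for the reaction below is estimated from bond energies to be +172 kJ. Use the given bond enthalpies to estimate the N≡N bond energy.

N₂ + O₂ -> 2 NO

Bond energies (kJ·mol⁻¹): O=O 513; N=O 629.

Let D be the N≡N bond energy.
Σ(broken) = 1×D + 1×513 = 513 + D
Σ(formed) = 2×629 = 1258
ΔH = Σ(broken) − Σ(formed) = (513 + D) − (1258) = −745 + D
Setting this equal to +172 kJ gives D = 917 kJ/mol.

D(N≡N) ≈ 917 kJ/mol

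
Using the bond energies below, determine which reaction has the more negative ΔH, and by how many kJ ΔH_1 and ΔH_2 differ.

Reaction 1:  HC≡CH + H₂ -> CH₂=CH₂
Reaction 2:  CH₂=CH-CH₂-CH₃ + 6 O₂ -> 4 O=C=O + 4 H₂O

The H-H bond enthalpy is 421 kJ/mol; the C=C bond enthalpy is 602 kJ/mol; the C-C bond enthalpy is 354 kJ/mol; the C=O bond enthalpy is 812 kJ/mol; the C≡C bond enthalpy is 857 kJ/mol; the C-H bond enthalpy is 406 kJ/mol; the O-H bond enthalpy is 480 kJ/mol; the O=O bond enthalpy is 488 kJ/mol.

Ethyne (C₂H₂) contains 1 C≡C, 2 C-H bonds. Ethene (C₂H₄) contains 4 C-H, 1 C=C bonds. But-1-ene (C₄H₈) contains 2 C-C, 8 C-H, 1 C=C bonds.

Reaction 2, by 2714 kJ

Reaction 1:
  Bonds broken (reactants):
    C≡C: 1 × 857 = 857
    C-H: 2 × 406 = 812
    H-H: 1 × 421 = 421
    Σ(broken) = 2090 kJ
  Bonds formed (products):
    C-H: 4 × 406 = 1624
    C=C: 1 × 602 = 602
    Σ(formed) = 2226 kJ
  ΔH_1 = 2090 − 2226 = −136 kJ
Reaction 2:
  Bonds broken (reactants):
    C-C: 2 × 354 = 708
    C-H: 8 × 406 = 3248
    C=C: 1 × 602 = 602
    O=O: 6 × 488 = 2928
    Σ(broken) = 7486 kJ
  Bonds formed (products):
    C=O: 8 × 812 = 6496
    O-H: 8 × 480 = 3840
    Σ(formed) = 10336 kJ
  ΔH_2 = 7486 − 10336 = −2850 kJ
ΔH_1 − ΔH_2 = +2714 kJ, so reaction 2 has the more negative ΔH; |ΔH_1 − ΔH_2| = 2714 kJ.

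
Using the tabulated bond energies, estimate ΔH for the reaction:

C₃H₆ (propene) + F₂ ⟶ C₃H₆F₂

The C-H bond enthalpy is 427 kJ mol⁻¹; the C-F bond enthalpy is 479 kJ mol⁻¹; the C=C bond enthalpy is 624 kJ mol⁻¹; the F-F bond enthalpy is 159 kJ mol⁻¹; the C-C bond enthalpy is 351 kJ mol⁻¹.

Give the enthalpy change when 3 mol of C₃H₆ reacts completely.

ΔH = −1578 kJ

Bonds broken (reactants):
  C-C: 1 × 351 = 351
  C-H: 6 × 427 = 2562
  C=C: 1 × 624 = 624
  F-F: 1 × 159 = 159
  Σ(broken) = 3696 kJ
Bonds formed (products):
  C-C: 2 × 351 = 702
  C-F: 2 × 479 = 958
  C-H: 6 × 427 = 2562
  Σ(formed) = 4222 kJ
ΔH = Σ(broken) − Σ(formed) = 3696 − 4222 = −526 kJ
For 3× the reaction as written: 3 × (−526) = −1578 kJ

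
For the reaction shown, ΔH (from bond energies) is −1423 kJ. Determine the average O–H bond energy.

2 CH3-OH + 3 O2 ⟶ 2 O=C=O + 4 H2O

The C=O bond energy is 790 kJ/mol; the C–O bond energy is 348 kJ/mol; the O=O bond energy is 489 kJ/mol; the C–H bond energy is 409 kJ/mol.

D(O–H) ≈ 480 kJ/mol

Let D be the O–H bond energy.
Σ(broken) = 6×409 + 2×348 + 2×D + 3×489 = 4617 + 2D
Σ(formed) = 4×790 + 8×D = 3160 + 8D
ΔH = Σ(broken) − Σ(formed) = (4617 + 2D) − (3160 + 8D) = +1457 − 6D
Setting this equal to −1423 kJ gives 6D = 2880, so D = 480 kJ/mol.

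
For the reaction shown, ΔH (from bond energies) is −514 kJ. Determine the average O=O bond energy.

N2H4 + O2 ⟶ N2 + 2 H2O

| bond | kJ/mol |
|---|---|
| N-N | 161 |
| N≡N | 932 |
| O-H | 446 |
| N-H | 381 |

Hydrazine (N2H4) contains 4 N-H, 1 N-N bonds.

D(O=O) ≈ 517 kJ/mol

Let D be the O=O bond energy.
Σ(broken) = 4×381 + 1×161 + 1×D = 1685 + D
Σ(formed) = 1×932 + 4×446 = 2716
ΔH = Σ(broken) − Σ(formed) = (1685 + D) − (2716) = −1031 + D
Setting this equal to −514 kJ gives D = 517 kJ/mol.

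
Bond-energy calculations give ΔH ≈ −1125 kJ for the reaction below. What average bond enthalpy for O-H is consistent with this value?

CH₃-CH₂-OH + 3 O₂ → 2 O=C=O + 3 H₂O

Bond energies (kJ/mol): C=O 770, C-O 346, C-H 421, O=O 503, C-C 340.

D(O-H) ≈ 469 kJ/mol

Let D be the O-H bond energy.
Σ(broken) = 1×340 + 5×421 + 1×346 + 1×D + 3×503 = 4300 + D
Σ(formed) = 4×770 + 6×D = 3080 + 6D
ΔH = Σ(broken) − Σ(formed) = (4300 + D) − (3080 + 6D) = +1220 − 5D
Setting this equal to −1125 kJ gives 5D = 2345, so D = 469 kJ/mol.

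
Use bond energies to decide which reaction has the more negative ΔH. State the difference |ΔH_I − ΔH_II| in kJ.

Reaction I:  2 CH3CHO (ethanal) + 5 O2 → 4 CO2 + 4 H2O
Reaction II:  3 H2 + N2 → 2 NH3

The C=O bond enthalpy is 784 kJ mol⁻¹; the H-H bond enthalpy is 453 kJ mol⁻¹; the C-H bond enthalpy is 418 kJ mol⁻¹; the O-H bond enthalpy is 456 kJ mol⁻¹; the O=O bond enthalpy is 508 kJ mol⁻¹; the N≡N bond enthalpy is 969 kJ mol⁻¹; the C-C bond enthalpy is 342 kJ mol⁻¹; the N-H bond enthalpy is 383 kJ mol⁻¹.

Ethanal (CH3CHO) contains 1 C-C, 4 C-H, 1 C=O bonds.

Reaction I, by 1814 kJ

Reaction I:
  Bonds broken (reactants):
    C-C: 2 × 342 = 684
    C-H: 8 × 418 = 3344
    C=O: 2 × 784 = 1568
    O=O: 5 × 508 = 2540
    Σ(broken) = 8136 kJ
  Bonds formed (products):
    C=O: 8 × 784 = 6272
    O-H: 8 × 456 = 3648
    Σ(formed) = 9920 kJ
  ΔH_I = 8136 − 9920 = −1784 kJ
Reaction II:
  Bonds broken (reactants):
    H-H: 3 × 453 = 1359
    N≡N: 1 × 969 = 969
    Σ(broken) = 2328 kJ
  Bonds formed (products):
    N-H: 6 × 383 = 2298
    Σ(formed) = 2298 kJ
  ΔH_II = 2328 − 2298 = +30 kJ
ΔH_I − ΔH_II = −1814 kJ, so reaction I has the more negative ΔH; |ΔH_I − ΔH_II| = 1814 kJ.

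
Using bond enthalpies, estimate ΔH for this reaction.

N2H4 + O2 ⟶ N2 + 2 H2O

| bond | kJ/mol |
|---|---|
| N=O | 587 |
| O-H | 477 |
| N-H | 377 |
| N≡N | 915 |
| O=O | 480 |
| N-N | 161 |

Bonds broken (reactants):
  N-H: 4 × 377 = 1508
  N-N: 1 × 161 = 161
  O=O: 1 × 480 = 480
  Σ(broken) = 2149 kJ
Bonds formed (products):
  N≡N: 1 × 915 = 915
  O-H: 4 × 477 = 1908
  Σ(formed) = 2823 kJ
ΔH = Σ(broken) − Σ(formed) = 2149 − 2823 = −674 kJ

ΔH ≈ −674 kJ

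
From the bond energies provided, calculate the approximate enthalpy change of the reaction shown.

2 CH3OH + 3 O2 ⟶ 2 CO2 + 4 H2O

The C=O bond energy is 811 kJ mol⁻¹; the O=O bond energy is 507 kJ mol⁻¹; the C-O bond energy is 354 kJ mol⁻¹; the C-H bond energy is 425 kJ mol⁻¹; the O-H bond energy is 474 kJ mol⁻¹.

Bonds broken (reactants):
  C-H: 6 × 425 = 2550
  C-O: 2 × 354 = 708
  O-H: 2 × 474 = 948
  O=O: 3 × 507 = 1521
  Σ(broken) = 5727 kJ
Bonds formed (products):
  C=O: 4 × 811 = 3244
  O-H: 8 × 474 = 3792
  Σ(formed) = 7036 kJ
ΔH = Σ(broken) − Σ(formed) = 5727 − 7036 = −1309 kJ

ΔH ≈ −1309 kJ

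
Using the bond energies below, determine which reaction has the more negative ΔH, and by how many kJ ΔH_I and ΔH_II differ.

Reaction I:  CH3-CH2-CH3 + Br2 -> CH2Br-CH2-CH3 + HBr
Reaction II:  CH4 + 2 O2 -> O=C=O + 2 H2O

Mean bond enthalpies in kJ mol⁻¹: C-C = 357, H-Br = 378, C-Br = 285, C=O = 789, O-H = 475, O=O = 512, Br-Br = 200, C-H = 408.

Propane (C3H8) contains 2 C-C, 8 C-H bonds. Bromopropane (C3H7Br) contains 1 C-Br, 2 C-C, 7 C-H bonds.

Reaction I:
  Bonds broken (reactants):
    Br-Br: 1 × 200 = 200
    C-C: 2 × 357 = 714
    C-H: 8 × 408 = 3264
    Σ(broken) = 4178 kJ
  Bonds formed (products):
    C-Br: 1 × 285 = 285
    C-C: 2 × 357 = 714
    C-H: 7 × 408 = 2856
    H-Br: 1 × 378 = 378
    Σ(formed) = 4233 kJ
  ΔH_I = 4178 − 4233 = −55 kJ
Reaction II:
  Bonds broken (reactants):
    C-H: 4 × 408 = 1632
    O=O: 2 × 512 = 1024
    Σ(broken) = 2656 kJ
  Bonds formed (products):
    C=O: 2 × 789 = 1578
    O-H: 4 × 475 = 1900
    Σ(formed) = 3478 kJ
  ΔH_II = 2656 − 3478 = −822 kJ
ΔH_I − ΔH_II = +767 kJ, so reaction II has the more negative ΔH; |ΔH_I − ΔH_II| = 767 kJ.

Reaction II, by 767 kJ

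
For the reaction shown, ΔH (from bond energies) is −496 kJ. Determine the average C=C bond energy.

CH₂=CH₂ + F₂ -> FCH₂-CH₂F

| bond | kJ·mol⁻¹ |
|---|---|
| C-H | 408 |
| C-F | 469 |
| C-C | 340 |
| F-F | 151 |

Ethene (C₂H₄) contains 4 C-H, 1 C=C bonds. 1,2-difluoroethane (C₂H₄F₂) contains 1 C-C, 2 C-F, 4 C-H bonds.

Let D be the C=C bond energy.
Σ(broken) = 4×408 + 1×D + 1×151 = 1783 + D
Σ(formed) = 1×340 + 2×469 + 4×408 = 2910
ΔH = Σ(broken) − Σ(formed) = (1783 + D) − (2910) = −1127 + D
Setting this equal to −496 kJ gives D = 631 kJ/mol.

D(C=C) ≈ 631 kJ/mol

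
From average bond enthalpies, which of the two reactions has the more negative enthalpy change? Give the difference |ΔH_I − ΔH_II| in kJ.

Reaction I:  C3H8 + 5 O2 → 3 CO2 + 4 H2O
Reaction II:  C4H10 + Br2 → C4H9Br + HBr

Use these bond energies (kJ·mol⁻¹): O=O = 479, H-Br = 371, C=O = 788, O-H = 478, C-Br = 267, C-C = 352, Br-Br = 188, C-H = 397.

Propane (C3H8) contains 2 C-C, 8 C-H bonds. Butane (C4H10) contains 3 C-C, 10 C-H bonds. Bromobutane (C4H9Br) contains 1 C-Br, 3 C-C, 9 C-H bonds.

Reaction I, by 2224 kJ

Reaction I:
  Bonds broken (reactants):
    C-C: 2 × 352 = 704
    C-H: 8 × 397 = 3176
    O=O: 5 × 479 = 2395
    Σ(broken) = 6275 kJ
  Bonds formed (products):
    C=O: 6 × 788 = 4728
    O-H: 8 × 478 = 3824
    Σ(formed) = 8552 kJ
  ΔH_I = 6275 − 8552 = −2277 kJ
Reaction II:
  Bonds broken (reactants):
    Br-Br: 1 × 188 = 188
    C-C: 3 × 352 = 1056
    C-H: 10 × 397 = 3970
    Σ(broken) = 5214 kJ
  Bonds formed (products):
    C-Br: 1 × 267 = 267
    C-C: 3 × 352 = 1056
    C-H: 9 × 397 = 3573
    H-Br: 1 × 371 = 371
    Σ(formed) = 5267 kJ
  ΔH_II = 5214 − 5267 = −53 kJ
ΔH_I − ΔH_II = −2224 kJ, so reaction I has the more negative ΔH; |ΔH_I − ΔH_II| = 2224 kJ.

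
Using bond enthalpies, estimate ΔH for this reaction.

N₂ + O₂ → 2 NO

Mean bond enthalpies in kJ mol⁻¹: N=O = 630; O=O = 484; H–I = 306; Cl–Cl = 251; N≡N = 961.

Bonds broken (reactants):
  N≡N: 1 × 961 = 961
  O=O: 1 × 484 = 484
  Σ(broken) = 1445 kJ
Bonds formed (products):
  N=O: 2 × 630 = 1260
  Σ(formed) = 1260 kJ
ΔH = Σ(broken) − Σ(formed) = 1445 − 1260 = +185 kJ

ΔH ≈ +185 kJ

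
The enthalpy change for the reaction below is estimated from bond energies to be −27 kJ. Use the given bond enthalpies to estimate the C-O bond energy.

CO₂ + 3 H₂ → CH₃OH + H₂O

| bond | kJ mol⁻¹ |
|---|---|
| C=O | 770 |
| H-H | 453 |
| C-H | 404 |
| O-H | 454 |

D(C-O) ≈ 352 kJ/mol

Let D be the C-O bond energy.
Σ(broken) = 2×770 + 3×453 = 2899
Σ(formed) = 3×404 + 1×D + 3×454 = 2574 + D
ΔH = Σ(broken) − Σ(formed) = (2899) − (2574 + D) = +325 − D
Setting this equal to −27 kJ gives D = 352 kJ/mol.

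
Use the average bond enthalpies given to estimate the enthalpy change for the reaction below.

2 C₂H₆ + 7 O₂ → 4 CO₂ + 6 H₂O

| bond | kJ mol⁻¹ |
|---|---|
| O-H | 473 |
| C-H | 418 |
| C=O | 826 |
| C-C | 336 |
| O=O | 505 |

Bonds broken (reactants):
  C-C: 2 × 336 = 672
  C-H: 12 × 418 = 5016
  O=O: 7 × 505 = 3535
  Σ(broken) = 9223 kJ
Bonds formed (products):
  C=O: 8 × 826 = 6608
  O-H: 12 × 473 = 5676
  Σ(formed) = 12284 kJ
ΔH = Σ(broken) − Σ(formed) = 9223 − 12284 = −3061 kJ

ΔH ≈ −3061 kJ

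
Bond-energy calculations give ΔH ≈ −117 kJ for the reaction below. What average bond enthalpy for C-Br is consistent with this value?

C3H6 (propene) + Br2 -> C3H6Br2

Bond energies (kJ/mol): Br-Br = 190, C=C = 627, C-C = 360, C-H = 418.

D(C-Br) ≈ 287 kJ/mol

Let D be the C-Br bond energy.
Σ(broken) = 1×190 + 1×360 + 6×418 + 1×627 = 3685
Σ(formed) = 2×D + 2×360 + 6×418 = 3228 + 2D
ΔH = Σ(broken) − Σ(formed) = (3685) − (3228 + 2D) = +457 − 2D
Setting this equal to −117 kJ gives 2D = 574, so D = 287 kJ/mol.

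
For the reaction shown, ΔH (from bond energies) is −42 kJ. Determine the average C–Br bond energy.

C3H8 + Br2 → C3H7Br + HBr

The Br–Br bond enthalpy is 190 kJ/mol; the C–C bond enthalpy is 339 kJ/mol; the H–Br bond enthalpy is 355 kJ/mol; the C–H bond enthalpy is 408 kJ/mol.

D(C–Br) ≈ 285 kJ/mol

Let D be the C–Br bond energy.
Σ(broken) = 1×190 + 2×339 + 8×408 = 4132
Σ(formed) = 1×D + 2×339 + 7×408 + 1×355 = 3889 + D
ΔH = Σ(broken) − Σ(formed) = (4132) − (3889 + D) = +243 − D
Setting this equal to −42 kJ gives D = 285 kJ/mol.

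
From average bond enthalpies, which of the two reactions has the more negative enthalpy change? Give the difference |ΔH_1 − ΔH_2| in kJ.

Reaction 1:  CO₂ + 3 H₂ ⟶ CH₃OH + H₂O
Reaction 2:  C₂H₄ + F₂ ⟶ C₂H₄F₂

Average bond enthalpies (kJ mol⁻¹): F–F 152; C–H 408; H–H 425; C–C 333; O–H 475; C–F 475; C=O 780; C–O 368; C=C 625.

Reaction 2, by 324 kJ

Reaction 1:
  Bonds broken (reactants):
    C=O: 2 × 780 = 1560
    H–H: 3 × 425 = 1275
    Σ(broken) = 2835 kJ
  Bonds formed (products):
    C–H: 3 × 408 = 1224
    C–O: 1 × 368 = 368
    O–H: 3 × 475 = 1425
    Σ(formed) = 3017 kJ
  ΔH_1 = 2835 − 3017 = −182 kJ
Reaction 2:
  Bonds broken (reactants):
    C–H: 4 × 408 = 1632
    C=C: 1 × 625 = 625
    F–F: 1 × 152 = 152
    Σ(broken) = 2409 kJ
  Bonds formed (products):
    C–C: 1 × 333 = 333
    C–F: 2 × 475 = 950
    C–H: 4 × 408 = 1632
    Σ(formed) = 2915 kJ
  ΔH_2 = 2409 − 2915 = −506 kJ
ΔH_1 − ΔH_2 = +324 kJ, so reaction 2 has the more negative ΔH; |ΔH_1 − ΔH_2| = 324 kJ.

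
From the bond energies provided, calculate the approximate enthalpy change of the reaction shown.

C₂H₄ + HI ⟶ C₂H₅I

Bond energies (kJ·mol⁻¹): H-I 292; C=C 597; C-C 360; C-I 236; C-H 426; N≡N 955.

ΔH ≈ −133 kJ

Bonds broken (reactants):
  C-H: 4 × 426 = 1704
  C=C: 1 × 597 = 597
  H-I: 1 × 292 = 292
  Σ(broken) = 2593 kJ
Bonds formed (products):
  C-C: 1 × 360 = 360
  C-H: 5 × 426 = 2130
  C-I: 1 × 236 = 236
  Σ(formed) = 2726 kJ
ΔH = Σ(broken) − Σ(formed) = 2593 − 2726 = −133 kJ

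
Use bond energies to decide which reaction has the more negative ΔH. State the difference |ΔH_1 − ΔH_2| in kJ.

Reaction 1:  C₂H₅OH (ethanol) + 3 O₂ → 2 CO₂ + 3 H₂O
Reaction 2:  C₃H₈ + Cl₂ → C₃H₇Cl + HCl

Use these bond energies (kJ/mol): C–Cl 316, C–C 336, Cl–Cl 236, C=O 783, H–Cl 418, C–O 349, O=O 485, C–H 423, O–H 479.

Reaction 1:
  Bonds broken (reactants):
    C–C: 1 × 336 = 336
    C–H: 5 × 423 = 2115
    C–O: 1 × 349 = 349
    O–H: 1 × 479 = 479
    O=O: 3 × 485 = 1455
    Σ(broken) = 4734 kJ
  Bonds formed (products):
    C=O: 4 × 783 = 3132
    O–H: 6 × 479 = 2874
    Σ(formed) = 6006 kJ
  ΔH_1 = 4734 − 6006 = −1272 kJ
Reaction 2:
  Bonds broken (reactants):
    C–C: 2 × 336 = 672
    C–H: 8 × 423 = 3384
    Cl–Cl: 1 × 236 = 236
    Σ(broken) = 4292 kJ
  Bonds formed (products):
    C–C: 2 × 336 = 672
    C–Cl: 1 × 316 = 316
    C–H: 7 × 423 = 2961
    H–Cl: 1 × 418 = 418
    Σ(formed) = 4367 kJ
  ΔH_2 = 4292 − 4367 = −75 kJ
ΔH_1 − ΔH_2 = −1197 kJ, so reaction 1 has the more negative ΔH; |ΔH_1 − ΔH_2| = 1197 kJ.

Reaction 1, by 1197 kJ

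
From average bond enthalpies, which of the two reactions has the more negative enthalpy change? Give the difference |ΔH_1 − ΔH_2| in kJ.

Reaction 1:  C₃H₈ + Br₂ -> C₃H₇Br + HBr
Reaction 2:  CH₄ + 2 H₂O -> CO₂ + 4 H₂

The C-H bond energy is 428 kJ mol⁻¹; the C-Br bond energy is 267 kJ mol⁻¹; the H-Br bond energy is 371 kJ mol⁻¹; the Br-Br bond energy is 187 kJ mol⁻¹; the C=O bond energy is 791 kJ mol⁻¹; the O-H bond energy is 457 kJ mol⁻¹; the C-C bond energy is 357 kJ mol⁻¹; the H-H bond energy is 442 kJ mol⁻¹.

Reaction 1, by 213 kJ

Reaction 1:
  Bonds broken (reactants):
    Br-Br: 1 × 187 = 187
    C-C: 2 × 357 = 714
    C-H: 8 × 428 = 3424
    Σ(broken) = 4325 kJ
  Bonds formed (products):
    C-Br: 1 × 267 = 267
    C-C: 2 × 357 = 714
    C-H: 7 × 428 = 2996
    H-Br: 1 × 371 = 371
    Σ(formed) = 4348 kJ
  ΔH_1 = 4325 − 4348 = −23 kJ
Reaction 2:
  Bonds broken (reactants):
    C-H: 4 × 428 = 1712
    O-H: 4 × 457 = 1828
    Σ(broken) = 3540 kJ
  Bonds formed (products):
    C=O: 2 × 791 = 1582
    H-H: 4 × 442 = 1768
    Σ(formed) = 3350 kJ
  ΔH_2 = 3540 − 3350 = +190 kJ
ΔH_1 − ΔH_2 = −213 kJ, so reaction 1 has the more negative ΔH; |ΔH_1 − ΔH_2| = 213 kJ.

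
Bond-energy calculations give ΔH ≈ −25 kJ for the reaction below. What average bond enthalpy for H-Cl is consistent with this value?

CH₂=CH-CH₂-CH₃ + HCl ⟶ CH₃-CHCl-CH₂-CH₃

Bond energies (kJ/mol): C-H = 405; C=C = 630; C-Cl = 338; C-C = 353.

D(H-Cl) ≈ 441 kJ/mol

Let D be the H-Cl bond energy.
Σ(broken) = 2×353 + 8×405 + 1×630 + 1×D = 4576 + D
Σ(formed) = 3×353 + 1×338 + 9×405 = 5042
ΔH = Σ(broken) − Σ(formed) = (4576 + D) − (5042) = −466 + D
Setting this equal to −25 kJ gives D = 441 kJ/mol.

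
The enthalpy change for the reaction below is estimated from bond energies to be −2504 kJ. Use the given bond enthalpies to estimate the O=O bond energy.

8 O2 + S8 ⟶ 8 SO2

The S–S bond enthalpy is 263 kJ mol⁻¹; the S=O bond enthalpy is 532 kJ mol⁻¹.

D(O=O) ≈ 488 kJ/mol

Let D be the O=O bond energy.
Σ(broken) = 8×D + 8×263 = 2104 + 8D
Σ(formed) = 16×532 = 8512
ΔH = Σ(broken) − Σ(formed) = (2104 + 8D) − (8512) = −6408 + 8D
Setting this equal to −2504 kJ gives 8D = 3904, so D = 488 kJ/mol.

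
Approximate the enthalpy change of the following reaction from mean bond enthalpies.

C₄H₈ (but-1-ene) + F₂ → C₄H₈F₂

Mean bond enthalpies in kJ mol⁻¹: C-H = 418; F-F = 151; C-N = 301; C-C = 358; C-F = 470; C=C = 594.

ΔH ≈ −553 kJ

Bonds broken (reactants):
  C-C: 2 × 358 = 716
  C-H: 8 × 418 = 3344
  C=C: 1 × 594 = 594
  F-F: 1 × 151 = 151
  Σ(broken) = 4805 kJ
Bonds formed (products):
  C-C: 3 × 358 = 1074
  C-F: 2 × 470 = 940
  C-H: 8 × 418 = 3344
  Σ(formed) = 5358 kJ
ΔH = Σ(broken) − Σ(formed) = 4805 − 5358 = −553 kJ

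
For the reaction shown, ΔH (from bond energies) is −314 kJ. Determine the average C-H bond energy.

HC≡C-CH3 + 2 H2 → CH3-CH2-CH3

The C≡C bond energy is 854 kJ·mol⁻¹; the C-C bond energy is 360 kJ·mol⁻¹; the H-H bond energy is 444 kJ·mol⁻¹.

D(C-H) ≈ 424 kJ/mol

Let D be the C-H bond energy.
Σ(broken) = 1×854 + 1×360 + 4×D + 2×444 = 2102 + 4D
Σ(formed) = 2×360 + 8×D = 720 + 8D
ΔH = Σ(broken) − Σ(formed) = (2102 + 4D) − (720 + 8D) = +1382 − 4D
Setting this equal to −314 kJ gives 4D = 1696, so D = 424 kJ/mol.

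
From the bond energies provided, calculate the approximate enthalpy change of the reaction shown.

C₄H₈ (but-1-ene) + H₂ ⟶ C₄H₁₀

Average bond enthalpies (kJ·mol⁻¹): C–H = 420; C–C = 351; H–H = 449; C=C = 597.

Bonds broken (reactants):
  C–C: 2 × 351 = 702
  C–H: 8 × 420 = 3360
  C=C: 1 × 597 = 597
  H–H: 1 × 449 = 449
  Σ(broken) = 5108 kJ
Bonds formed (products):
  C–C: 3 × 351 = 1053
  C–H: 10 × 420 = 4200
  Σ(formed) = 5253 kJ
ΔH = Σ(broken) − Σ(formed) = 5108 − 5253 = −145 kJ

ΔH ≈ −145 kJ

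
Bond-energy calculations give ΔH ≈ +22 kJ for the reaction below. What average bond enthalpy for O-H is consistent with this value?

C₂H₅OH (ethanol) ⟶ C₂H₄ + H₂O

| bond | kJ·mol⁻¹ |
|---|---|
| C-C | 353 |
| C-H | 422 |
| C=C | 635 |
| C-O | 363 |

D(O-H) ≈ 481 kJ/mol

Let D be the O-H bond energy.
Σ(broken) = 1×353 + 5×422 + 1×363 + 1×D = 2826 + D
Σ(formed) = 4×422 + 1×635 + 2×D = 2323 + 2D
ΔH = Σ(broken) − Σ(formed) = (2826 + D) − (2323 + 2D) = +503 − D
Setting this equal to +22 kJ gives D = 481 kJ/mol.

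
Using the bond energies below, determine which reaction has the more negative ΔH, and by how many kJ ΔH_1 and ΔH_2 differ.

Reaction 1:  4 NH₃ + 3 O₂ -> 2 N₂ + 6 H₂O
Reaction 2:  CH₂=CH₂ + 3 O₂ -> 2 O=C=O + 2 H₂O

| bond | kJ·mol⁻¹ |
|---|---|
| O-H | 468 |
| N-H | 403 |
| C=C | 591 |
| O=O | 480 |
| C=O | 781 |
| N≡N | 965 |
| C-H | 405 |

Reaction 1:
  Bonds broken (reactants):
    N-H: 12 × 403 = 4836
    O=O: 3 × 480 = 1440
    Σ(broken) = 6276 kJ
  Bonds formed (products):
    N≡N: 2 × 965 = 1930
    O-H: 12 × 468 = 5616
    Σ(formed) = 7546 kJ
  ΔH_1 = 6276 − 7546 = −1270 kJ
Reaction 2:
  Bonds broken (reactants):
    C-H: 4 × 405 = 1620
    C=C: 1 × 591 = 591
    O=O: 3 × 480 = 1440
    Σ(broken) = 3651 kJ
  Bonds formed (products):
    C=O: 4 × 781 = 3124
    O-H: 4 × 468 = 1872
    Σ(formed) = 4996 kJ
  ΔH_2 = 3651 − 4996 = −1345 kJ
ΔH_1 − ΔH_2 = +75 kJ, so reaction 2 has the more negative ΔH; |ΔH_1 − ΔH_2| = 75 kJ.

Reaction 2, by 75 kJ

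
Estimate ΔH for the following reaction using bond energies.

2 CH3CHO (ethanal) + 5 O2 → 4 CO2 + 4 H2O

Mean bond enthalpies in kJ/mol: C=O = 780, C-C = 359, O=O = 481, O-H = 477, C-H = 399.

ΔH ≈ −2181 kJ

Bonds broken (reactants):
  C-C: 2 × 359 = 718
  C-H: 8 × 399 = 3192
  C=O: 2 × 780 = 1560
  O=O: 5 × 481 = 2405
  Σ(broken) = 7875 kJ
Bonds formed (products):
  C=O: 8 × 780 = 6240
  O-H: 8 × 477 = 3816
  Σ(formed) = 10056 kJ
ΔH = Σ(broken) − Σ(formed) = 7875 − 10056 = −2181 kJ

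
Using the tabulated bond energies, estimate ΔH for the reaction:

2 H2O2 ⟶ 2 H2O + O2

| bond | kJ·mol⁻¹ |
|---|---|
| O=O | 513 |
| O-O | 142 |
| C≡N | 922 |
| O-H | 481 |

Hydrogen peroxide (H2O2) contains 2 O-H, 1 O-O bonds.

ΔH ≈ −229 kJ

Bonds broken (reactants):
  O-H: 4 × 481 = 1924
  O-O: 2 × 142 = 284
  Σ(broken) = 2208 kJ
Bonds formed (products):
  O-H: 4 × 481 = 1924
  O=O: 1 × 513 = 513
  Σ(formed) = 2437 kJ
ΔH = Σ(broken) − Σ(formed) = 2208 − 2437 = −229 kJ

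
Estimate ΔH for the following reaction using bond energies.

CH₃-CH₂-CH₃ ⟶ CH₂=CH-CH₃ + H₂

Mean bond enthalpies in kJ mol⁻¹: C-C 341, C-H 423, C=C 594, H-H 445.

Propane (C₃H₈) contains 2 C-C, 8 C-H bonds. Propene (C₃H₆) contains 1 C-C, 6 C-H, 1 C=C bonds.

Bonds broken (reactants):
  C-C: 2 × 341 = 682
  C-H: 8 × 423 = 3384
  Σ(broken) = 4066 kJ
Bonds formed (products):
  C-C: 1 × 341 = 341
  C-H: 6 × 423 = 2538
  C=C: 1 × 594 = 594
  H-H: 1 × 445 = 445
  Σ(formed) = 3918 kJ
ΔH = Σ(broken) − Σ(formed) = 4066 − 3918 = +148 kJ

ΔH ≈ +148 kJ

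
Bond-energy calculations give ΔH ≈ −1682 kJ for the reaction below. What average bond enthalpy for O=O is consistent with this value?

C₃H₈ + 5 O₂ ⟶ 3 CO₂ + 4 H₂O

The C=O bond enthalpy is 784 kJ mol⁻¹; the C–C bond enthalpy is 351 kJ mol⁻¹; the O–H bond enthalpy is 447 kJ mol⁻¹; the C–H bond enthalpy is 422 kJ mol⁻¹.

Let D be the O=O bond energy.
Σ(broken) = 2×351 + 8×422 + 5×D = 4078 + 5D
Σ(formed) = 6×784 + 8×447 = 8280
ΔH = Σ(broken) − Σ(formed) = (4078 + 5D) − (8280) = −4202 + 5D
Setting this equal to −1682 kJ gives 5D = 2520, so D = 504 kJ/mol.

D(O=O) ≈ 504 kJ/mol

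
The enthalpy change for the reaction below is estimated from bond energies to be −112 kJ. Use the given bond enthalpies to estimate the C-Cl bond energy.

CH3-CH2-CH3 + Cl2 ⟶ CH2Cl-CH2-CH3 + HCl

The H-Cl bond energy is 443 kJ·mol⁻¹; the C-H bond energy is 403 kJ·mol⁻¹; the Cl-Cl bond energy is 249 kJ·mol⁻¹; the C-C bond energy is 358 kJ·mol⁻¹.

Let D be the C-Cl bond energy.
Σ(broken) = 2×358 + 8×403 + 1×249 = 4189
Σ(formed) = 2×358 + 1×D + 7×403 + 1×443 = 3980 + D
ΔH = Σ(broken) − Σ(formed) = (4189) − (3980 + D) = +209 − D
Setting this equal to −112 kJ gives D = 321 kJ/mol.

D(C-Cl) ≈ 321 kJ/mol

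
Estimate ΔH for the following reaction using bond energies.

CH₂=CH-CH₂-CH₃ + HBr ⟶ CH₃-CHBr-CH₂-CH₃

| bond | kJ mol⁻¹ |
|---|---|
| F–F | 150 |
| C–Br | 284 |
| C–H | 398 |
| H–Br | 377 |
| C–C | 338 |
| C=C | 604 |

ΔH ≈ −39 kJ

Bonds broken (reactants):
  C–C: 2 × 338 = 676
  C–H: 8 × 398 = 3184
  C=C: 1 × 604 = 604
  H–Br: 1 × 377 = 377
  Σ(broken) = 4841 kJ
Bonds formed (products):
  C–Br: 1 × 284 = 284
  C–C: 3 × 338 = 1014
  C–H: 9 × 398 = 3582
  Σ(formed) = 4880 kJ
ΔH = Σ(broken) − Σ(formed) = 4841 − 4880 = −39 kJ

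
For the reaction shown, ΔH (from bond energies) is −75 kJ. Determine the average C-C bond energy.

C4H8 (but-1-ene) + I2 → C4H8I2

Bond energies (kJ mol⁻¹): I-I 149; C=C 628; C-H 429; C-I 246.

Let D be the C-C bond energy.
Σ(broken) = 2×D + 8×429 + 1×628 + 1×149 = 4209 + 2D
Σ(formed) = 3×D + 8×429 + 2×246 = 3924 + 3D
ΔH = Σ(broken) − Σ(formed) = (4209 + 2D) − (3924 + 3D) = +285 − D
Setting this equal to −75 kJ gives D = 360 kJ/mol.

D(C-C) ≈ 360 kJ/mol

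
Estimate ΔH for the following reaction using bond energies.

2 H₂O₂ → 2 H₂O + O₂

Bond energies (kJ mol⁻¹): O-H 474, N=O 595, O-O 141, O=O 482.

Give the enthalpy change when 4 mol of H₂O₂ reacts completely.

Bonds broken (reactants):
  O-H: 4 × 474 = 1896
  O-O: 2 × 141 = 282
  Σ(broken) = 2178 kJ
Bonds formed (products):
  O-H: 4 × 474 = 1896
  O=O: 1 × 482 = 482
  Σ(formed) = 2378 kJ
ΔH = Σ(broken) − Σ(formed) = 2178 − 2378 = −200 kJ
For 2× the reaction as written: 2 × (−200) = −400 kJ

ΔH = −400 kJ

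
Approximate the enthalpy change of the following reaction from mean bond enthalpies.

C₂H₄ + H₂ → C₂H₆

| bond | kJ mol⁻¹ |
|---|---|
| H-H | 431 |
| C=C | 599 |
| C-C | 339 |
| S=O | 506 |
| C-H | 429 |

ΔH ≈ −167 kJ

Bonds broken (reactants):
  C-H: 4 × 429 = 1716
  C=C: 1 × 599 = 599
  H-H: 1 × 431 = 431
  Σ(broken) = 2746 kJ
Bonds formed (products):
  C-C: 1 × 339 = 339
  C-H: 6 × 429 = 2574
  Σ(formed) = 2913 kJ
ΔH = Σ(broken) − Σ(formed) = 2746 − 2913 = −167 kJ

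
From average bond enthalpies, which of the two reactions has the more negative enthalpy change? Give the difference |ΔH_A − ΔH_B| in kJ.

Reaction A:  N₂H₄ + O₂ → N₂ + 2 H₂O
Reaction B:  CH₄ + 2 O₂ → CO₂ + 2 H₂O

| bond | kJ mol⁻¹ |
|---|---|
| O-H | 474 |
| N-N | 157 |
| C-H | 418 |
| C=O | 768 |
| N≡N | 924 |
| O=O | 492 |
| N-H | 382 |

Reaction B, by 133 kJ

Reaction A:
  Bonds broken (reactants):
    N-H: 4 × 382 = 1528
    N-N: 1 × 157 = 157
    O=O: 1 × 492 = 492
    Σ(broken) = 2177 kJ
  Bonds formed (products):
    N≡N: 1 × 924 = 924
    O-H: 4 × 474 = 1896
    Σ(formed) = 2820 kJ
  ΔH_A = 2177 − 2820 = −643 kJ
Reaction B:
  Bonds broken (reactants):
    C-H: 4 × 418 = 1672
    O=O: 2 × 492 = 984
    Σ(broken) = 2656 kJ
  Bonds formed (products):
    C=O: 2 × 768 = 1536
    O-H: 4 × 474 = 1896
    Σ(formed) = 3432 kJ
  ΔH_B = 2656 − 3432 = −776 kJ
ΔH_A − ΔH_B = +133 kJ, so reaction B has the more negative ΔH; |ΔH_A − ΔH_B| = 133 kJ.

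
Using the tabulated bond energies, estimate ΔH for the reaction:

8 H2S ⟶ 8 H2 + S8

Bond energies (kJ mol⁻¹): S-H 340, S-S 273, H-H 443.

Bonds broken (reactants):
  S-H: 16 × 340 = 5440
  Σ(broken) = 5440 kJ
Bonds formed (products):
  H-H: 8 × 443 = 3544
  S-S: 8 × 273 = 2184
  Σ(formed) = 5728 kJ
ΔH = Σ(broken) − Σ(formed) = 5440 − 5728 = −288 kJ

ΔH ≈ −288 kJ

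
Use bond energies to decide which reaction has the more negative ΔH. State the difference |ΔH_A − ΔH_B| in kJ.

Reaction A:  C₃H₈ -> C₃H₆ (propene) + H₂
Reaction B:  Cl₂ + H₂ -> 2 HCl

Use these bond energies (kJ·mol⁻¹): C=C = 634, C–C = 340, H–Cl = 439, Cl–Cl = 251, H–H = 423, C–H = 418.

Reaction B, by 323 kJ

Reaction A:
  Bonds broken (reactants):
    C–C: 2 × 340 = 680
    C–H: 8 × 418 = 3344
    Σ(broken) = 4024 kJ
  Bonds formed (products):
    C–C: 1 × 340 = 340
    C–H: 6 × 418 = 2508
    C=C: 1 × 634 = 634
    H–H: 1 × 423 = 423
    Σ(formed) = 3905 kJ
  ΔH_A = 4024 − 3905 = +119 kJ
Reaction B:
  Bonds broken (reactants):
    Cl–Cl: 1 × 251 = 251
    H–H: 1 × 423 = 423
    Σ(broken) = 674 kJ
  Bonds formed (products):
    H–Cl: 2 × 439 = 878
    Σ(formed) = 878 kJ
  ΔH_B = 674 − 878 = −204 kJ
ΔH_A − ΔH_B = +323 kJ, so reaction B has the more negative ΔH; |ΔH_A − ΔH_B| = 323 kJ.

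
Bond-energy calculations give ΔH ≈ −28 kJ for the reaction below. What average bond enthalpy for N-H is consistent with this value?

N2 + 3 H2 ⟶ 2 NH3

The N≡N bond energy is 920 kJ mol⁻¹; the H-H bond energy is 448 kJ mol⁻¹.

D(N-H) ≈ 382 kJ/mol

Let D be the N-H bond energy.
Σ(broken) = 3×448 + 1×920 = 2264
Σ(formed) = 6×D = 6D
ΔH = Σ(broken) − Σ(formed) = (2264) − (6D) = +2264 − 6D
Setting this equal to −28 kJ gives 6D = 2292, so D = 382 kJ/mol.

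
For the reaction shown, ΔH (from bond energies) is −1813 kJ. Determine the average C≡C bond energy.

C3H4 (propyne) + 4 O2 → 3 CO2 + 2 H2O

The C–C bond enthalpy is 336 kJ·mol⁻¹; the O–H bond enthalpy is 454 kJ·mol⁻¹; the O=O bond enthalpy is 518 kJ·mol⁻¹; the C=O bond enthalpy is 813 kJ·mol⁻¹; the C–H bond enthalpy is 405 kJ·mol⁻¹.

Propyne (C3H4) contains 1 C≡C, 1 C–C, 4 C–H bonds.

D(C≡C) ≈ 853 kJ/mol

Let D be the C≡C bond energy.
Σ(broken) = 1×D + 1×336 + 4×405 + 4×518 = 4028 + D
Σ(formed) = 6×813 + 4×454 = 6694
ΔH = Σ(broken) − Σ(formed) = (4028 + D) − (6694) = −2666 + D
Setting this equal to −1813 kJ gives D = 853 kJ/mol.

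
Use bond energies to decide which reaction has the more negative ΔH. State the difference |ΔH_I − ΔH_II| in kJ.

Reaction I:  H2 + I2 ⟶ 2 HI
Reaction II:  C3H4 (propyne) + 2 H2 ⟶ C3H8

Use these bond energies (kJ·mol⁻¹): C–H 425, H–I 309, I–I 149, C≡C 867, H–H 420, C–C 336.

Reaction II, by 280 kJ

Reaction I:
  Bonds broken (reactants):
    H–H: 1 × 420 = 420
    I–I: 1 × 149 = 149
    Σ(broken) = 569 kJ
  Bonds formed (products):
    H–I: 2 × 309 = 618
    Σ(formed) = 618 kJ
  ΔH_I = 569 − 618 = −49 kJ
Reaction II:
  Bonds broken (reactants):
    C≡C: 1 × 867 = 867
    C–C: 1 × 336 = 336
    C–H: 4 × 425 = 1700
    H–H: 2 × 420 = 840
    Σ(broken) = 3743 kJ
  Bonds formed (products):
    C–C: 2 × 336 = 672
    C–H: 8 × 425 = 3400
    Σ(formed) = 4072 kJ
  ΔH_II = 3743 − 4072 = −329 kJ
ΔH_I − ΔH_II = +280 kJ, so reaction II has the more negative ΔH; |ΔH_I − ΔH_II| = 280 kJ.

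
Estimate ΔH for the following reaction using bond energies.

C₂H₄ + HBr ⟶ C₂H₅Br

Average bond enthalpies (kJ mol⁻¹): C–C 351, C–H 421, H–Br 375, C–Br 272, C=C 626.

Bonds broken (reactants):
  C–H: 4 × 421 = 1684
  C=C: 1 × 626 = 626
  H–Br: 1 × 375 = 375
  Σ(broken) = 2685 kJ
Bonds formed (products):
  C–Br: 1 × 272 = 272
  C–C: 1 × 351 = 351
  C–H: 5 × 421 = 2105
  Σ(formed) = 2728 kJ
ΔH = Σ(broken) − Σ(formed) = 2685 − 2728 = −43 kJ

ΔH ≈ −43 kJ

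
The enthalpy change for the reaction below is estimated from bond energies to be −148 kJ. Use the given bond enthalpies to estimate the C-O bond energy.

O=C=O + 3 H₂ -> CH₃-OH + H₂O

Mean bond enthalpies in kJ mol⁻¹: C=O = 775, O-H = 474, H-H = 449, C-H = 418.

D(C-O) ≈ 369 kJ/mol

Let D be the C-O bond energy.
Σ(broken) = 2×775 + 3×449 = 2897
Σ(formed) = 3×418 + 1×D + 3×474 = 2676 + D
ΔH = Σ(broken) − Σ(formed) = (2897) − (2676 + D) = +221 − D
Setting this equal to −148 kJ gives D = 369 kJ/mol.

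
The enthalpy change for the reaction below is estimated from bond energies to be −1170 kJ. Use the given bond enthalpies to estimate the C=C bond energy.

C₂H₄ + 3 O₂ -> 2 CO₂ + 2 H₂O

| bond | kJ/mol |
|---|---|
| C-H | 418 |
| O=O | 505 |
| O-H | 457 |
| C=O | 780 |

D(C=C) ≈ 591 kJ/mol

Let D be the C=C bond energy.
Σ(broken) = 4×418 + 1×D + 3×505 = 3187 + D
Σ(formed) = 4×780 + 4×457 = 4948
ΔH = Σ(broken) − Σ(formed) = (3187 + D) − (4948) = −1761 + D
Setting this equal to −1170 kJ gives D = 591 kJ/mol.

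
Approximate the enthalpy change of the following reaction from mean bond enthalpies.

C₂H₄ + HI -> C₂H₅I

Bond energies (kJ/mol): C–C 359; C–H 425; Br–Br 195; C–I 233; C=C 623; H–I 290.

Bonds broken (reactants):
  C–H: 4 × 425 = 1700
  C=C: 1 × 623 = 623
  H–I: 1 × 290 = 290
  Σ(broken) = 2613 kJ
Bonds formed (products):
  C–C: 1 × 359 = 359
  C–H: 5 × 425 = 2125
  C–I: 1 × 233 = 233
  Σ(formed) = 2717 kJ
ΔH = Σ(broken) − Σ(formed) = 2613 − 2717 = −104 kJ

ΔH ≈ −104 kJ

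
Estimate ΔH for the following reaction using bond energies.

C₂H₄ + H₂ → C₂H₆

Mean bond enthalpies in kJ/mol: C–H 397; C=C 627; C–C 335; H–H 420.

ΔH ≈ −82 kJ

Bonds broken (reactants):
  C–H: 4 × 397 = 1588
  C=C: 1 × 627 = 627
  H–H: 1 × 420 = 420
  Σ(broken) = 2635 kJ
Bonds formed (products):
  C–C: 1 × 335 = 335
  C–H: 6 × 397 = 2382
  Σ(formed) = 2717 kJ
ΔH = Σ(broken) − Σ(formed) = 2635 − 2717 = −82 kJ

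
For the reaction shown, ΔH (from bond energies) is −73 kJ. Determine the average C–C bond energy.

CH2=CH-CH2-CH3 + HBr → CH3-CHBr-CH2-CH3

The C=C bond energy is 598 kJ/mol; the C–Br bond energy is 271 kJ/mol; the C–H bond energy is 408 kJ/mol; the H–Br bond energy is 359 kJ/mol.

D(C–C) ≈ 351 kJ/mol

Let D be the C–C bond energy.
Σ(broken) = 2×D + 8×408 + 1×598 + 1×359 = 4221 + 2D
Σ(formed) = 1×271 + 3×D + 9×408 = 3943 + 3D
ΔH = Σ(broken) − Σ(formed) = (4221 + 2D) − (3943 + 3D) = +278 − D
Setting this equal to −73 kJ gives D = 351 kJ/mol.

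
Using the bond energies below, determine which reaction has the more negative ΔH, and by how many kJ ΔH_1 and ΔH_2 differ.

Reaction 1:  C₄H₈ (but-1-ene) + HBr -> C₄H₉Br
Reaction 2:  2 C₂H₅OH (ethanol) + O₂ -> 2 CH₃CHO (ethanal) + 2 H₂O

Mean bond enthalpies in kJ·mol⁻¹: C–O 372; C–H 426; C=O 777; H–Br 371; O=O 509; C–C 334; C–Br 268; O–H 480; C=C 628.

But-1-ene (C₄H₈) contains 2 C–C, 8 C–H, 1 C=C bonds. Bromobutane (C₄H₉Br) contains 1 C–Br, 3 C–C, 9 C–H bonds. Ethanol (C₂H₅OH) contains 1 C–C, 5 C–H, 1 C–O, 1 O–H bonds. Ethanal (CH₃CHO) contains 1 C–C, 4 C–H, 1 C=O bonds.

Reaction 1:
  Bonds broken (reactants):
    C–C: 2 × 334 = 668
    C–H: 8 × 426 = 3408
    C=C: 1 × 628 = 628
    H–Br: 1 × 371 = 371
    Σ(broken) = 5075 kJ
  Bonds formed (products):
    C–Br: 1 × 268 = 268
    C–C: 3 × 334 = 1002
    C–H: 9 × 426 = 3834
    Σ(formed) = 5104 kJ
  ΔH_1 = 5075 − 5104 = −29 kJ
Reaction 2:
  Bonds broken (reactants):
    C–C: 2 × 334 = 668
    C–H: 10 × 426 = 4260
    C–O: 2 × 372 = 744
    O–H: 2 × 480 = 960
    O=O: 1 × 509 = 509
    Σ(broken) = 7141 kJ
  Bonds formed (products):
    C–C: 2 × 334 = 668
    C–H: 8 × 426 = 3408
    C=O: 2 × 777 = 1554
    O–H: 4 × 480 = 1920
    Σ(formed) = 7550 kJ
  ΔH_2 = 7141 − 7550 = −409 kJ
ΔH_1 − ΔH_2 = +380 kJ, so reaction 2 has the more negative ΔH; |ΔH_1 − ΔH_2| = 380 kJ.

Reaction 2, by 380 kJ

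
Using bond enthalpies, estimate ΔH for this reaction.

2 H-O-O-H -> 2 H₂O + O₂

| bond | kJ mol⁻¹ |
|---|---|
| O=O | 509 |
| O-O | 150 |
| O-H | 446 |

Bonds broken (reactants):
  O-H: 4 × 446 = 1784
  O-O: 2 × 150 = 300
  Σ(broken) = 2084 kJ
Bonds formed (products):
  O-H: 4 × 446 = 1784
  O=O: 1 × 509 = 509
  Σ(formed) = 2293 kJ
ΔH = Σ(broken) − Σ(formed) = 2084 − 2293 = −209 kJ

ΔH ≈ −209 kJ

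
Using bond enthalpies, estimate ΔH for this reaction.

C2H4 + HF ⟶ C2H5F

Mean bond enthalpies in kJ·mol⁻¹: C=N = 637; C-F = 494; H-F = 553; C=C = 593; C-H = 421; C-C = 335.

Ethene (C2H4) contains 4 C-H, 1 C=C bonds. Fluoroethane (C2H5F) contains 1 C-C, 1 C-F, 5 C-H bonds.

Bonds broken (reactants):
  C-H: 4 × 421 = 1684
  C=C: 1 × 593 = 593
  H-F: 1 × 553 = 553
  Σ(broken) = 2830 kJ
Bonds formed (products):
  C-C: 1 × 335 = 335
  C-F: 1 × 494 = 494
  C-H: 5 × 421 = 2105
  Σ(formed) = 2934 kJ
ΔH = Σ(broken) − Σ(formed) = 2830 − 2934 = −104 kJ

ΔH ≈ −104 kJ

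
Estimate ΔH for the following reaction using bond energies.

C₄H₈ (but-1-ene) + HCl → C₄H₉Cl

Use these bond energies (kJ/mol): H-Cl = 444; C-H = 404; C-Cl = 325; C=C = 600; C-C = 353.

ΔH ≈ −38 kJ

Bonds broken (reactants):
  C-C: 2 × 353 = 706
  C-H: 8 × 404 = 3232
  C=C: 1 × 600 = 600
  H-Cl: 1 × 444 = 444
  Σ(broken) = 4982 kJ
Bonds formed (products):
  C-C: 3 × 353 = 1059
  C-Cl: 1 × 325 = 325
  C-H: 9 × 404 = 3636
  Σ(formed) = 5020 kJ
ΔH = Σ(broken) − Σ(formed) = 4982 − 5020 = −38 kJ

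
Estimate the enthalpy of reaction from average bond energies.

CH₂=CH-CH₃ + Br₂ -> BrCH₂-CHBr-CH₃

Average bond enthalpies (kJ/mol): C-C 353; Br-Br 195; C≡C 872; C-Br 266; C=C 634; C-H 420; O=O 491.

Bonds broken (reactants):
  Br-Br: 1 × 195 = 195
  C-C: 1 × 353 = 353
  C-H: 6 × 420 = 2520
  C=C: 1 × 634 = 634
  Σ(broken) = 3702 kJ
Bonds formed (products):
  C-Br: 2 × 266 = 532
  C-C: 2 × 353 = 706
  C-H: 6 × 420 = 2520
  Σ(formed) = 3758 kJ
ΔH = Σ(broken) − Σ(formed) = 3702 − 3758 = −56 kJ

ΔH ≈ −56 kJ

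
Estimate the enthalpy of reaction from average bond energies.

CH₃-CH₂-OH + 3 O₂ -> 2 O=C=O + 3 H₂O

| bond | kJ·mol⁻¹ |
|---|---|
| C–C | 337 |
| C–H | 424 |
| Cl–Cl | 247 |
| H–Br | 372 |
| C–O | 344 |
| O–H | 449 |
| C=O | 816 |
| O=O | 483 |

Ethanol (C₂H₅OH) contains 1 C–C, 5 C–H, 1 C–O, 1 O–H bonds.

Bonds broken (reactants):
  C–C: 1 × 337 = 337
  C–H: 5 × 424 = 2120
  C–O: 1 × 344 = 344
  O–H: 1 × 449 = 449
  O=O: 3 × 483 = 1449
  Σ(broken) = 4699 kJ
Bonds formed (products):
  C=O: 4 × 816 = 3264
  O–H: 6 × 449 = 2694
  Σ(formed) = 5958 kJ
ΔH = Σ(broken) − Σ(formed) = 4699 − 5958 = −1259 kJ

ΔH ≈ −1259 kJ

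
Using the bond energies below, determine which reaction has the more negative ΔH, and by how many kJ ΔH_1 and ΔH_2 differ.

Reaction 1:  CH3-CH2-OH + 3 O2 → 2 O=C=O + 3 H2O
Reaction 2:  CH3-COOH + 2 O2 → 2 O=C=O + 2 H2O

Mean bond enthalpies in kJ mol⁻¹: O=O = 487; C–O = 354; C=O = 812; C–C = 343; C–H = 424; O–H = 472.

Reaction 1:
  Bonds broken (reactants):
    C–C: 1 × 343 = 343
    C–H: 5 × 424 = 2120
    C–O: 1 × 354 = 354
    O–H: 1 × 472 = 472
    O=O: 3 × 487 = 1461
    Σ(broken) = 4750 kJ
  Bonds formed (products):
    C=O: 4 × 812 = 3248
    O–H: 6 × 472 = 2832
    Σ(formed) = 6080 kJ
  ΔH_1 = 4750 − 6080 = −1330 kJ
Reaction 2:
  Bonds broken (reactants):
    C–C: 1 × 343 = 343
    C–H: 3 × 424 = 1272
    C–O: 1 × 354 = 354
    C=O: 1 × 812 = 812
    O–H: 1 × 472 = 472
    O=O: 2 × 487 = 974
    Σ(broken) = 4227 kJ
  Bonds formed (products):
    C=O: 4 × 812 = 3248
    O–H: 4 × 472 = 1888
    Σ(formed) = 5136 kJ
  ΔH_2 = 4227 − 5136 = −909 kJ
ΔH_1 − ΔH_2 = −421 kJ, so reaction 1 has the more negative ΔH; |ΔH_1 − ΔH_2| = 421 kJ.

Reaction 1, by 421 kJ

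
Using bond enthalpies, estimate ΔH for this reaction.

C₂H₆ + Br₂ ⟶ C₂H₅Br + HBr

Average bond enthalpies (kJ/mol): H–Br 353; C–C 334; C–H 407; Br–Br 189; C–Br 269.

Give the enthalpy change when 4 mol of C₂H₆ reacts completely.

ΔH = −104 kJ

Bonds broken (reactants):
  Br–Br: 1 × 189 = 189
  C–C: 1 × 334 = 334
  C–H: 6 × 407 = 2442
  Σ(broken) = 2965 kJ
Bonds formed (products):
  C–Br: 1 × 269 = 269
  C–C: 1 × 334 = 334
  C–H: 5 × 407 = 2035
  H–Br: 1 × 353 = 353
  Σ(formed) = 2991 kJ
ΔH = Σ(broken) − Σ(formed) = 2965 − 2991 = −26 kJ
For 4× the reaction as written: 4 × (−26) = −104 kJ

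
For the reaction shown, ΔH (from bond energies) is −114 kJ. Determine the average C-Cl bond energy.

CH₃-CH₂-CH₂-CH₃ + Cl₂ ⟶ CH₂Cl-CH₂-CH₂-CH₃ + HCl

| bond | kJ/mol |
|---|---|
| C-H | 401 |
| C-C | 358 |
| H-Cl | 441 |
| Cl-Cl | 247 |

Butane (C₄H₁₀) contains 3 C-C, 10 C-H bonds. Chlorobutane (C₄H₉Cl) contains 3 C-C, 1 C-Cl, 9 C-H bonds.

D(C-Cl) ≈ 321 kJ/mol

Let D be the C-Cl bond energy.
Σ(broken) = 3×358 + 10×401 + 1×247 = 5331
Σ(formed) = 3×358 + 1×D + 9×401 + 1×441 = 5124 + D
ΔH = Σ(broken) − Σ(formed) = (5331) − (5124 + D) = +207 − D
Setting this equal to −114 kJ gives D = 321 kJ/mol.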